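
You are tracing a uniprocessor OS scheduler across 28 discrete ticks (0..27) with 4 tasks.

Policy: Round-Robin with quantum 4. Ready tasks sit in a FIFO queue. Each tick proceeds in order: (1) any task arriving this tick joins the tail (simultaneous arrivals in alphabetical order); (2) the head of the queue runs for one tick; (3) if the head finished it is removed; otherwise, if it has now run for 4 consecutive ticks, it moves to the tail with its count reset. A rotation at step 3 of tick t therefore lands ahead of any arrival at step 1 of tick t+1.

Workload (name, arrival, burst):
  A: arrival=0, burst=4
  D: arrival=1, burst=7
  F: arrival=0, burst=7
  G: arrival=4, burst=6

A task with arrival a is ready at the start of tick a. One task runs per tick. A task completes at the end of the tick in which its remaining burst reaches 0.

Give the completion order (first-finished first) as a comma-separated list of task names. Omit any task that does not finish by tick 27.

completion order = A, F, D, G

t=0: queue=[A,F] q_used=0 → run A
t=1: queue=[A,F,D] q_used=1 → run A
t=2: queue=[A,F,D] q_used=2 → run A
t=3: queue=[A,F,D] q_used=3 → run A
t=4: queue=[F,D,G] q_used=0 → run F
t=5: queue=[F,D,G] q_used=1 → run F
t=6: queue=[F,D,G] q_used=2 → run F
t=7: queue=[F,D,G] q_used=3 → run F
t=8: queue=[D,G,F] q_used=0 → run D
t=9: queue=[D,G,F] q_used=1 → run D
t=10: queue=[D,G,F] q_used=2 → run D
t=11: queue=[D,G,F] q_used=3 → run D
t=12: queue=[G,F,D] q_used=0 → run G
t=13: queue=[G,F,D] q_used=1 → run G
t=14: queue=[G,F,D] q_used=2 → run G
t=15: queue=[G,F,D] q_used=3 → run G
t=16: queue=[F,D,G] q_used=0 → run F
t=17: queue=[F,D,G] q_used=1 → run F
t=18: queue=[F,D,G] q_used=2 → run F
t=19: queue=[D,G] q_used=0 → run D
t=20: queue=[D,G] q_used=1 → run D
t=21: queue=[D,G] q_used=2 → run D
t=22: queue=[G] q_used=0 → run G
t=23: queue=[G] q_used=1 → run G
t=24: (idle)
t=25: (idle)
t=26: (idle)
t=27: (idle)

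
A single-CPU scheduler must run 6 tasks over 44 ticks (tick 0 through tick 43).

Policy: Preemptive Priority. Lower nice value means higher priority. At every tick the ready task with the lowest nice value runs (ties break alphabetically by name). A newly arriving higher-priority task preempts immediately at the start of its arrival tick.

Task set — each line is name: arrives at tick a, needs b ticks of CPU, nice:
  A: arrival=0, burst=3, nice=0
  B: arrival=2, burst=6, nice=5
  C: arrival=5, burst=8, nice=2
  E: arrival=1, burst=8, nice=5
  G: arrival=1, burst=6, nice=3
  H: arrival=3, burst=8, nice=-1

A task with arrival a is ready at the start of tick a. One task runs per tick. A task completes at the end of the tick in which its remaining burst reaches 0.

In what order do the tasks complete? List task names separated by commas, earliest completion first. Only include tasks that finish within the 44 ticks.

completion order = A, H, C, G, B, E

t=0: ready={A} → run A
t=1: ready={A,E,G} → run A
t=2: ready={A,B,E,G} → run A
t=3: ready={B,E,G,H} → run H
t=4: ready={B,E,G,H} → run H
t=5: ready={B,C,E,G,H} → run H
t=6: ready={B,C,E,G,H} → run H
t=7: ready={B,C,E,G,H} → run H
t=8: ready={B,C,E,G,H} → run H
t=9: ready={B,C,E,G,H} → run H
t=10: ready={B,C,E,G,H} → run H
t=11: ready={B,C,E,G} → run C
t=12: ready={B,C,E,G} → run C
t=13: ready={B,C,E,G} → run C
t=14: ready={B,C,E,G} → run C
t=15: ready={B,C,E,G} → run C
t=16: ready={B,C,E,G} → run C
t=17: ready={B,C,E,G} → run C
t=18: ready={B,C,E,G} → run C
t=19: ready={B,E,G} → run G
t=20: ready={B,E,G} → run G
t=21: ready={B,E,G} → run G
t=22: ready={B,E,G} → run G
t=23: ready={B,E,G} → run G
t=24: ready={B,E,G} → run G
t=25: ready={B,E} → run B
t=26: ready={B,E} → run B
t=27: ready={B,E} → run B
t=28: ready={B,E} → run B
t=29: ready={B,E} → run B
t=30: ready={B,E} → run B
t=31: ready={E} → run E
t=32: ready={E} → run E
t=33: ready={E} → run E
t=34: ready={E} → run E
t=35: ready={E} → run E
t=36: ready={E} → run E
t=37: ready={E} → run E
t=38: ready={E} → run E
t=39: (idle)
t=40: (idle)
t=41: (idle)
t=42: (idle)
t=43: (idle)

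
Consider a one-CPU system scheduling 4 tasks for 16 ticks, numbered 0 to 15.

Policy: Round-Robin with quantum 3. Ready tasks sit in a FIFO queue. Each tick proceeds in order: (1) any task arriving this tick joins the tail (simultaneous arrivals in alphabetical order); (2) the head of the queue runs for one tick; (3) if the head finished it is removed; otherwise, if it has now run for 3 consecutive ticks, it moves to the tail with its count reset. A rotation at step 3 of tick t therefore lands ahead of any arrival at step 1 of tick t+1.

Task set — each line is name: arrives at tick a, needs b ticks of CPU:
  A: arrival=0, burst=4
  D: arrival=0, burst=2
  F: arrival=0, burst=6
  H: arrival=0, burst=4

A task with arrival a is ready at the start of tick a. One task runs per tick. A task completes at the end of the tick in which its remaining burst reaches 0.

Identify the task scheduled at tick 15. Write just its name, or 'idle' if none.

running at tick 15 = H

t=0: queue=[A,D,F,H] q_used=0 → run A
t=1: queue=[A,D,F,H] q_used=1 → run A
t=2: queue=[A,D,F,H] q_used=2 → run A
t=3: queue=[D,F,H,A] q_used=0 → run D
t=4: queue=[D,F,H,A] q_used=1 → run D
t=5: queue=[F,H,A] q_used=0 → run F
t=6: queue=[F,H,A] q_used=1 → run F
t=7: queue=[F,H,A] q_used=2 → run F
t=8: queue=[H,A,F] q_used=0 → run H
t=9: queue=[H,A,F] q_used=1 → run H
t=10: queue=[H,A,F] q_used=2 → run H
t=11: queue=[A,F,H] q_used=0 → run A
t=12: queue=[F,H] q_used=0 → run F
t=13: queue=[F,H] q_used=1 → run F
t=14: queue=[F,H] q_used=2 → run F
t=15: queue=[H] q_used=0 → run H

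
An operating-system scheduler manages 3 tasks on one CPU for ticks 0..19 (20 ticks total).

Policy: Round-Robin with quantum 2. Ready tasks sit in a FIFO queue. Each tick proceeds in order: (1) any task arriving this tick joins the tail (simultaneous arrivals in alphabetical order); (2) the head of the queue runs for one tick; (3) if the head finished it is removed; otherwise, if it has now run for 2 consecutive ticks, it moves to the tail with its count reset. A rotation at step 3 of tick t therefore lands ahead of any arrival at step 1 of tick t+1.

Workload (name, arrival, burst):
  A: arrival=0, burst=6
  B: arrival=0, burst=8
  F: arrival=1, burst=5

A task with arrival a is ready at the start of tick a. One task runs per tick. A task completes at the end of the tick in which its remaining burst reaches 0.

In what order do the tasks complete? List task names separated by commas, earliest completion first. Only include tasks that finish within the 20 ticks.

completion order = A, F, B

t=0: queue=[A,B] q_used=0 → run A
t=1: queue=[A,B,F] q_used=1 → run A
t=2: queue=[B,F,A] q_used=0 → run B
t=3: queue=[B,F,A] q_used=1 → run B
t=4: queue=[F,A,B] q_used=0 → run F
t=5: queue=[F,A,B] q_used=1 → run F
t=6: queue=[A,B,F] q_used=0 → run A
t=7: queue=[A,B,F] q_used=1 → run A
t=8: queue=[B,F,A] q_used=0 → run B
t=9: queue=[B,F,A] q_used=1 → run B
t=10: queue=[F,A,B] q_used=0 → run F
t=11: queue=[F,A,B] q_used=1 → run F
t=12: queue=[A,B,F] q_used=0 → run A
t=13: queue=[A,B,F] q_used=1 → run A
t=14: queue=[B,F] q_used=0 → run B
t=15: queue=[B,F] q_used=1 → run B
t=16: queue=[F,B] q_used=0 → run F
t=17: queue=[B] q_used=0 → run B
t=18: queue=[B] q_used=1 → run B
t=19: (idle)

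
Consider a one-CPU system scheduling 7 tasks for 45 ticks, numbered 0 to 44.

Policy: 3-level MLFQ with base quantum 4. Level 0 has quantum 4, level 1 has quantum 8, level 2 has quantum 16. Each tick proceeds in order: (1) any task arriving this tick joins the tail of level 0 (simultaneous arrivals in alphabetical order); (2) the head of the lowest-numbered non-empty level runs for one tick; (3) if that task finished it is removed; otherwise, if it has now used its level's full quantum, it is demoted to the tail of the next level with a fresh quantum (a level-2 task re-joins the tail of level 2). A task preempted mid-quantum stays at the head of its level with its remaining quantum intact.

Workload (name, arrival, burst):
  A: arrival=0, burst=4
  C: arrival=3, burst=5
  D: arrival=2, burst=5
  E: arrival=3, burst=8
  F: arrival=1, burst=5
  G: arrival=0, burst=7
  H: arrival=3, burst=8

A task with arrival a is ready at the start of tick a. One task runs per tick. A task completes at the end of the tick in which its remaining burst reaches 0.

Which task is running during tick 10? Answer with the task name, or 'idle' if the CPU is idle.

t=0: L0/L1/L2 = AG/-/- → run A
t=1: L0/L1/L2 = AGF/-/- → run A
t=2: L0/L1/L2 = AGFD/-/- → run A
t=3: L0/L1/L2 = AGFDCEH/-/- → run A
t=4: L0/L1/L2 = GFDCEH/-/- → run G
t=5: L0/L1/L2 = GFDCEH/-/- → run G
t=6: L0/L1/L2 = GFDCEH/-/- → run G
t=7: L0/L1/L2 = GFDCEH/-/- → run G
t=8: L0/L1/L2 = FDCEH/G/- → run F
t=9: L0/L1/L2 = FDCEH/G/- → run F
t=10: L0/L1/L2 = FDCEH/G/- → run F
t=11: L0/L1/L2 = FDCEH/G/- → run F
t=12: L0/L1/L2 = DCEH/GF/- → run D
t=13: L0/L1/L2 = DCEH/GF/- → run D
t=14: L0/L1/L2 = DCEH/GF/- → run D
t=15: L0/L1/L2 = DCEH/GF/- → run D
t=16: L0/L1/L2 = CEH/GFD/- → run C
t=17: L0/L1/L2 = CEH/GFD/- → run C
t=18: L0/L1/L2 = CEH/GFD/- → run C
t=19: L0/L1/L2 = CEH/GFD/- → run C
t=20: L0/L1/L2 = EH/GFDC/- → run E
t=21: L0/L1/L2 = EH/GFDC/- → run E
t=22: L0/L1/L2 = EH/GFDC/- → run E
t=23: L0/L1/L2 = EH/GFDC/- → run E
t=24: L0/L1/L2 = H/GFDCE/- → run H
t=25: L0/L1/L2 = H/GFDCE/- → run H
t=26: L0/L1/L2 = H/GFDCE/- → run H
t=27: L0/L1/L2 = H/GFDCE/- → run H
t=28: L0/L1/L2 = -/GFDCEH/- → run G
t=29: L0/L1/L2 = -/GFDCEH/- → run G
t=30: L0/L1/L2 = -/GFDCEH/- → run G
t=31: L0/L1/L2 = -/FDCEH/- → run F
t=32: L0/L1/L2 = -/DCEH/- → run D
t=33: L0/L1/L2 = -/CEH/- → run C
t=34: L0/L1/L2 = -/EH/- → run E
t=35: L0/L1/L2 = -/EH/- → run E
t=36: L0/L1/L2 = -/EH/- → run E
t=37: L0/L1/L2 = -/EH/- → run E
t=38: L0/L1/L2 = -/H/- → run H
t=39: L0/L1/L2 = -/H/- → run H
t=40: L0/L1/L2 = -/H/- → run H
t=41: L0/L1/L2 = -/H/- → run H
t=42: (idle)
t=43: (idle)
t=44: (idle)

running at tick 10 = F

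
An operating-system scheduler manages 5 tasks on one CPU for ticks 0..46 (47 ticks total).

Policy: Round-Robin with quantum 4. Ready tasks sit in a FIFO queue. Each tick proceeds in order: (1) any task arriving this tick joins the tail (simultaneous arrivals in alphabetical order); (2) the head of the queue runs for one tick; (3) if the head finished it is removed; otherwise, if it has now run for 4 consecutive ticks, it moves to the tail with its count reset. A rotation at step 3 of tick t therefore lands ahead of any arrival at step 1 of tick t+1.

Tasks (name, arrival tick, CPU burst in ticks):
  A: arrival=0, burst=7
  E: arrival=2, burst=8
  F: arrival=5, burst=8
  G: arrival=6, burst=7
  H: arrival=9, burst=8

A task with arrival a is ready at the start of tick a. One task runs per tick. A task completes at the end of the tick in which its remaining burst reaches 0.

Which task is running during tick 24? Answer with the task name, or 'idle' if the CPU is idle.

running at tick 24 = H

t=0: queue=[A] q_used=0 → run A
t=1: queue=[A] q_used=1 → run A
t=2: queue=[A,E] q_used=2 → run A
t=3: queue=[A,E] q_used=3 → run A
t=4: queue=[E,A] q_used=0 → run E
t=5: queue=[E,A,F] q_used=1 → run E
t=6: queue=[E,A,F,G] q_used=2 → run E
t=7: queue=[E,A,F,G] q_used=3 → run E
t=8: queue=[A,F,G,E] q_used=0 → run A
t=9: queue=[A,F,G,E,H] q_used=1 → run A
t=10: queue=[A,F,G,E,H] q_used=2 → run A
t=11: queue=[F,G,E,H] q_used=0 → run F
t=12: queue=[F,G,E,H] q_used=1 → run F
t=13: queue=[F,G,E,H] q_used=2 → run F
t=14: queue=[F,G,E,H] q_used=3 → run F
t=15: queue=[G,E,H,F] q_used=0 → run G
t=16: queue=[G,E,H,F] q_used=1 → run G
t=17: queue=[G,E,H,F] q_used=2 → run G
t=18: queue=[G,E,H,F] q_used=3 → run G
t=19: queue=[E,H,F,G] q_used=0 → run E
t=20: queue=[E,H,F,G] q_used=1 → run E
t=21: queue=[E,H,F,G] q_used=2 → run E
t=22: queue=[E,H,F,G] q_used=3 → run E
t=23: queue=[H,F,G] q_used=0 → run H
t=24: queue=[H,F,G] q_used=1 → run H
t=25: queue=[H,F,G] q_used=2 → run H
t=26: queue=[H,F,G] q_used=3 → run H
t=27: queue=[F,G,H] q_used=0 → run F
t=28: queue=[F,G,H] q_used=1 → run F
t=29: queue=[F,G,H] q_used=2 → run F
t=30: queue=[F,G,H] q_used=3 → run F
t=31: queue=[G,H] q_used=0 → run G
t=32: queue=[G,H] q_used=1 → run G
t=33: queue=[G,H] q_used=2 → run G
t=34: queue=[H] q_used=0 → run H
t=35: queue=[H] q_used=1 → run H
t=36: queue=[H] q_used=2 → run H
t=37: queue=[H] q_used=3 → run H
t=38: (idle)
t=39: (idle)
t=40: (idle)
t=41: (idle)
t=42: (idle)
t=43: (idle)
t=44: (idle)
t=45: (idle)
t=46: (idle)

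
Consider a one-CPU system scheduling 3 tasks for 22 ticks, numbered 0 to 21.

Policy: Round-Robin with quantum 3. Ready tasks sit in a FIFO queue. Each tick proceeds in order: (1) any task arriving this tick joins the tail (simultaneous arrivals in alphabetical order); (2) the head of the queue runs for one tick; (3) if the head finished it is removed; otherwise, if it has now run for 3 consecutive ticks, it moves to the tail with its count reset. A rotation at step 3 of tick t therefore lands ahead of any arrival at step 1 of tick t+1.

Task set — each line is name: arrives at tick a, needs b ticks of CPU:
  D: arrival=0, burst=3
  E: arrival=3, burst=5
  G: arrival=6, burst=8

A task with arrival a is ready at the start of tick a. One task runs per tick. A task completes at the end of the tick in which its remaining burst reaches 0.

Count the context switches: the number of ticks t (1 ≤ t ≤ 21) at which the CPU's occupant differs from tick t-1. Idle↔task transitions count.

context switches = 3

t=0: queue=[D] q_used=0 → run D
t=1: queue=[D] q_used=1 → run D
t=2: queue=[D] q_used=2 → run D
t=3: queue=[E] q_used=0 → run E
t=4: queue=[E] q_used=1 → run E
t=5: queue=[E] q_used=2 → run E
t=6: queue=[E,G] q_used=0 → run E
t=7: queue=[E,G] q_used=1 → run E
t=8: queue=[G] q_used=0 → run G
t=9: queue=[G] q_used=1 → run G
t=10: queue=[G] q_used=2 → run G
t=11: queue=[G] q_used=0 → run G
t=12: queue=[G] q_used=1 → run G
t=13: queue=[G] q_used=2 → run G
t=14: queue=[G] q_used=0 → run G
t=15: queue=[G] q_used=1 → run G
t=16: (idle)
t=17: (idle)
t=18: (idle)
t=19: (idle)
t=20: (idle)
t=21: (idle)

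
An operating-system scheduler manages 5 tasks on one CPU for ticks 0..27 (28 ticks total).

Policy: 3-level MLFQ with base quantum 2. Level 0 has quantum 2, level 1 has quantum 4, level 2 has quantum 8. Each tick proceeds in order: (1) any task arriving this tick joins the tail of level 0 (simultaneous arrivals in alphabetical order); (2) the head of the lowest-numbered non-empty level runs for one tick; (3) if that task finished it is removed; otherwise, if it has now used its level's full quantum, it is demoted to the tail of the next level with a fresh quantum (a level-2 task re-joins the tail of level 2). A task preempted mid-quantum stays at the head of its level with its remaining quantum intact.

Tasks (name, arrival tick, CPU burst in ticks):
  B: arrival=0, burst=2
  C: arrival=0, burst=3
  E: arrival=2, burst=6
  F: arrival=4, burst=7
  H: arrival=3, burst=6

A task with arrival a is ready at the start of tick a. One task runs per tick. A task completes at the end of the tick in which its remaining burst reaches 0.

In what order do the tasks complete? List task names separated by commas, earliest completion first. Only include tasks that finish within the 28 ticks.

completion order = B, C, E, H, F

t=0: L0/L1/L2 = BC/-/- → run B
t=1: L0/L1/L2 = BC/-/- → run B
t=2: L0/L1/L2 = CE/-/- → run C
t=3: L0/L1/L2 = CEH/-/- → run C
t=4: L0/L1/L2 = EHF/C/- → run E
t=5: L0/L1/L2 = EHF/C/- → run E
t=6: L0/L1/L2 = HF/CE/- → run H
t=7: L0/L1/L2 = HF/CE/- → run H
t=8: L0/L1/L2 = F/CEH/- → run F
t=9: L0/L1/L2 = F/CEH/- → run F
t=10: L0/L1/L2 = -/CEHF/- → run C
t=11: L0/L1/L2 = -/EHF/- → run E
t=12: L0/L1/L2 = -/EHF/- → run E
t=13: L0/L1/L2 = -/EHF/- → run E
t=14: L0/L1/L2 = -/EHF/- → run E
t=15: L0/L1/L2 = -/HF/- → run H
t=16: L0/L1/L2 = -/HF/- → run H
t=17: L0/L1/L2 = -/HF/- → run H
t=18: L0/L1/L2 = -/HF/- → run H
t=19: L0/L1/L2 = -/F/- → run F
t=20: L0/L1/L2 = -/F/- → run F
t=21: L0/L1/L2 = -/F/- → run F
t=22: L0/L1/L2 = -/F/- → run F
t=23: L0/L1/L2 = -/-/F → run F
t=24: (idle)
t=25: (idle)
t=26: (idle)
t=27: (idle)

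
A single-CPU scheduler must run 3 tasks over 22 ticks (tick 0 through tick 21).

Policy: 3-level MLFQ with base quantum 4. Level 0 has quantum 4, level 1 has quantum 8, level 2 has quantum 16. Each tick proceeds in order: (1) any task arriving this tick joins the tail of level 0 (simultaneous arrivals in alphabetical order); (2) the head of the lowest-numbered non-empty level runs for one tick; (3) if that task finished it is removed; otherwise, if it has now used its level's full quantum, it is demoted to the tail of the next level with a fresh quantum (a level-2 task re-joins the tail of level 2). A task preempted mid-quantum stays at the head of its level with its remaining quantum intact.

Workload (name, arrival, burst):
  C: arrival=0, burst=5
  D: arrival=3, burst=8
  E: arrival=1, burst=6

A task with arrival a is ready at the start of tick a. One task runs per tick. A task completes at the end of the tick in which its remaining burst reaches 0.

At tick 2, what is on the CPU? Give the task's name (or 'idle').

t=0: L0/L1/L2 = C/-/- → run C
t=1: L0/L1/L2 = CE/-/- → run C
t=2: L0/L1/L2 = CE/-/- → run C
t=3: L0/L1/L2 = CED/-/- → run C
t=4: L0/L1/L2 = ED/C/- → run E
t=5: L0/L1/L2 = ED/C/- → run E
t=6: L0/L1/L2 = ED/C/- → run E
t=7: L0/L1/L2 = ED/C/- → run E
t=8: L0/L1/L2 = D/CE/- → run D
t=9: L0/L1/L2 = D/CE/- → run D
t=10: L0/L1/L2 = D/CE/- → run D
t=11: L0/L1/L2 = D/CE/- → run D
t=12: L0/L1/L2 = -/CED/- → run C
t=13: L0/L1/L2 = -/ED/- → run E
t=14: L0/L1/L2 = -/ED/- → run E
t=15: L0/L1/L2 = -/D/- → run D
t=16: L0/L1/L2 = -/D/- → run D
t=17: L0/L1/L2 = -/D/- → run D
t=18: L0/L1/L2 = -/D/- → run D
t=19: (idle)
t=20: (idle)
t=21: (idle)

running at tick 2 = C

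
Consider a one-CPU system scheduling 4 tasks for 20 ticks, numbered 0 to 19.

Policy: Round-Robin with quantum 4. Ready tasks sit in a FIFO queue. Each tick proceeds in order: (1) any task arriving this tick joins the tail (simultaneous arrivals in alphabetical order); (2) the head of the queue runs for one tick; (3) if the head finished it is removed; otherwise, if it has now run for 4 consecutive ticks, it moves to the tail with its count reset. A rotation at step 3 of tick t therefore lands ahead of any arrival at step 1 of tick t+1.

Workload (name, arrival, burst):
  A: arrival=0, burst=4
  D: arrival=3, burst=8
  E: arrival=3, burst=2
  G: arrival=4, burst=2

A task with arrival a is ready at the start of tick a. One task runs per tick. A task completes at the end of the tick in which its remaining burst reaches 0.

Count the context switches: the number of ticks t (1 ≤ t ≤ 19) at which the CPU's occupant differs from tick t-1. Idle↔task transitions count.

t=0: queue=[A] q_used=0 → run A
t=1: queue=[A] q_used=1 → run A
t=2: queue=[A] q_used=2 → run A
t=3: queue=[A,D,E] q_used=3 → run A
t=4: queue=[D,E,G] q_used=0 → run D
t=5: queue=[D,E,G] q_used=1 → run D
t=6: queue=[D,E,G] q_used=2 → run D
t=7: queue=[D,E,G] q_used=3 → run D
t=8: queue=[E,G,D] q_used=0 → run E
t=9: queue=[E,G,D] q_used=1 → run E
t=10: queue=[G,D] q_used=0 → run G
t=11: queue=[G,D] q_used=1 → run G
t=12: queue=[D] q_used=0 → run D
t=13: queue=[D] q_used=1 → run D
t=14: queue=[D] q_used=2 → run D
t=15: queue=[D] q_used=3 → run D
t=16: (idle)
t=17: (idle)
t=18: (idle)
t=19: (idle)

context switches = 5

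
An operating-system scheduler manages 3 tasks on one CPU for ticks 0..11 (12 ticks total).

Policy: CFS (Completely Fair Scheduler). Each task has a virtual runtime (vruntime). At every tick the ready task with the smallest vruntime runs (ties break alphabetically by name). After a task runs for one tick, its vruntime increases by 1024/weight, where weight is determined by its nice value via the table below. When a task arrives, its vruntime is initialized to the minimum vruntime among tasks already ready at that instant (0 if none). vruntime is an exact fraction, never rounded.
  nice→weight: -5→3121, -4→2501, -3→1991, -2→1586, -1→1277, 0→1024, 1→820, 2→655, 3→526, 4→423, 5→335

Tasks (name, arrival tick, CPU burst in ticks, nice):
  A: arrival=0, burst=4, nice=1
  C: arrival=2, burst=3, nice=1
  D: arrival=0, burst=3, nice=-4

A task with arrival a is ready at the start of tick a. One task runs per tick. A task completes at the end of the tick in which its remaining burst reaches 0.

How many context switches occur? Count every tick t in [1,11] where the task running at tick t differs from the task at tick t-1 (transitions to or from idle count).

t=0: vr[A=0 D=0] → run A
t=1: vr[A=256/205 D=0] → run D
t=2: vr[A=256/205 C=1024/2501 D=1024/2501] → run C
t=3: vr[A=256/205 C=20736/12505 D=1024/2501] → run D
t=4: vr[A=256/205 C=20736/12505 D=2048/2501] → run D
t=5: vr[A=256/205 C=20736/12505] → run A
t=6: vr[A=512/205 C=20736/12505] → run C
t=7: vr[A=512/205 C=36352/12505] → run A
t=8: vr[A=768/205 C=36352/12505] → run C
t=9: vr[A=768/205] → run A
t=10: (idle)
t=11: (idle)

context switches = 9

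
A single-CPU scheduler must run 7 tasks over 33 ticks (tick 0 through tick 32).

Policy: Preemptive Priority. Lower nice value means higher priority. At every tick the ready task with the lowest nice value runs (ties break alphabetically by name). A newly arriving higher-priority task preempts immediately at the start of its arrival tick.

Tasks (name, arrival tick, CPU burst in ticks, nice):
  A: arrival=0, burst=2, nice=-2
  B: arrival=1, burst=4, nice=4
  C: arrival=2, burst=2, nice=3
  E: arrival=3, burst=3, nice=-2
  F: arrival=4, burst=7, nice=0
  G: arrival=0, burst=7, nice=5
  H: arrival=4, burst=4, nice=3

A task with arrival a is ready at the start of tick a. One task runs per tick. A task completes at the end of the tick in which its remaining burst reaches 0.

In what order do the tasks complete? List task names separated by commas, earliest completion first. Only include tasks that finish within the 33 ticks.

t=0: ready={A,G} → run A
t=1: ready={A,B,G} → run A
t=2: ready={B,C,G} → run C
t=3: ready={B,C,E,G} → run E
t=4: ready={B,C,E,F,G,H} → run E
t=5: ready={B,C,E,F,G,H} → run E
t=6: ready={B,C,F,G,H} → run F
t=7: ready={B,C,F,G,H} → run F
t=8: ready={B,C,F,G,H} → run F
t=9: ready={B,C,F,G,H} → run F
t=10: ready={B,C,F,G,H} → run F
t=11: ready={B,C,F,G,H} → run F
t=12: ready={B,C,F,G,H} → run F
t=13: ready={B,C,G,H} → run C
t=14: ready={B,G,H} → run H
t=15: ready={B,G,H} → run H
t=16: ready={B,G,H} → run H
t=17: ready={B,G,H} → run H
t=18: ready={B,G} → run B
t=19: ready={B,G} → run B
t=20: ready={B,G} → run B
t=21: ready={B,G} → run B
t=22: ready={G} → run G
t=23: ready={G} → run G
t=24: ready={G} → run G
t=25: ready={G} → run G
t=26: ready={G} → run G
t=27: ready={G} → run G
t=28: ready={G} → run G
t=29: (idle)
t=30: (idle)
t=31: (idle)
t=32: (idle)

completion order = A, E, F, C, H, B, G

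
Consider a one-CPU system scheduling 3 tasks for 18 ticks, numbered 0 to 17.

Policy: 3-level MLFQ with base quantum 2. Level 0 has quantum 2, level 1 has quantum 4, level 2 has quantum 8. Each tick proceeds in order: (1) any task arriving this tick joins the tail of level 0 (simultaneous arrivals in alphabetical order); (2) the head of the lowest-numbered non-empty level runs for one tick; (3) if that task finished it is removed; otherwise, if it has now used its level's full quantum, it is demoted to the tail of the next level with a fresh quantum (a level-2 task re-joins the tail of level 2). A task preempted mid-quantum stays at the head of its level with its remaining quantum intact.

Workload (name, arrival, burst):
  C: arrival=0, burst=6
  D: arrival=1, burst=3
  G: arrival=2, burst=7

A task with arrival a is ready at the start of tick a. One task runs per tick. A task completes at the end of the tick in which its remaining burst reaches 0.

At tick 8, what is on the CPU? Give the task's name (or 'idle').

t=0: L0/L1/L2 = C/-/- → run C
t=1: L0/L1/L2 = CD/-/- → run C
t=2: L0/L1/L2 = DG/C/- → run D
t=3: L0/L1/L2 = DG/C/- → run D
t=4: L0/L1/L2 = G/CD/- → run G
t=5: L0/L1/L2 = G/CD/- → run G
t=6: L0/L1/L2 = -/CDG/- → run C
t=7: L0/L1/L2 = -/CDG/- → run C
t=8: L0/L1/L2 = -/CDG/- → run C
t=9: L0/L1/L2 = -/CDG/- → run C
t=10: L0/L1/L2 = -/DG/- → run D
t=11: L0/L1/L2 = -/G/- → run G
t=12: L0/L1/L2 = -/G/- → run G
t=13: L0/L1/L2 = -/G/- → run G
t=14: L0/L1/L2 = -/G/- → run G
t=15: L0/L1/L2 = -/-/G → run G
t=16: (idle)
t=17: (idle)

running at tick 8 = C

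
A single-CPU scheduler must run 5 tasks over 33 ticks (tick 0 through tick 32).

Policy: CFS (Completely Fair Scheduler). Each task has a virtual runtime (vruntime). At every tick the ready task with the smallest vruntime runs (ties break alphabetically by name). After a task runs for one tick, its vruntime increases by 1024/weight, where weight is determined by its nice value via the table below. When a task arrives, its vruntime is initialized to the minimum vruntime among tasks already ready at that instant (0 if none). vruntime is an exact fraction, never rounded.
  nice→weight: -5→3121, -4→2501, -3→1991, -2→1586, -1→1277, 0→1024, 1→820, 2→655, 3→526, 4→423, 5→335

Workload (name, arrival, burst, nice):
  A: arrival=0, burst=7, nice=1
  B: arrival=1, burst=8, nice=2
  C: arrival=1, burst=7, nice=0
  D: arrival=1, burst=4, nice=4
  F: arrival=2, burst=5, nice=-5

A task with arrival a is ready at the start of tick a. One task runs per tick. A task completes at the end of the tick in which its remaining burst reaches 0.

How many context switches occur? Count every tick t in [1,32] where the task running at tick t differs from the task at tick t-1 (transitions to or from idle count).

t=0: vr[A=0] → run A
t=1: vr[A=256/205 B=256/205 C=256/205 D=256/205] → run A
t=2: vr[A=512/205 B=256/205 C=256/205 D=256/205 F=256/205] → run B
t=3: vr[A=512/205 B=15104/5371 C=256/205 D=256/205 F=256/205] → run C
t=4: vr[A=512/205 B=15104/5371 C=461/205 D=256/205 F=256/205] → run D
t=5: vr[A=512/205 B=15104/5371 C=461/205 D=318208/86715 F=256/205] → run F
t=6: vr[A=512/205 B=15104/5371 C=461/205 D=318208/86715 F=1008896/639805] → run F
t=7: vr[A=512/205 B=15104/5371 C=461/205 D=318208/86715 F=1218816/639805] → run F
t=8: vr[A=512/205 B=15104/5371 C=461/205 D=318208/86715 F=1428736/639805] → run F
t=9: vr[A=512/205 B=15104/5371 C=461/205 D=318208/86715 F=1638656/639805] → run C
t=10: vr[A=512/205 B=15104/5371 C=666/205 D=318208/86715 F=1638656/639805] → run A
t=11: vr[A=768/205 B=15104/5371 C=666/205 D=318208/86715 F=1638656/639805] → run F
t=12: vr[A=768/205 B=15104/5371 C=666/205 D=318208/86715] → run B
t=13: vr[A=768/205 B=117504/26855 C=666/205 D=318208/86715] → run C
t=14: vr[A=768/205 B=117504/26855 C=871/205 D=318208/86715] → run D
t=15: vr[A=768/205 B=117504/26855 C=871/205 D=528128/86715] → run A
t=16: vr[A=1024/205 B=117504/26855 C=871/205 D=528128/86715] → run C
t=17: vr[A=1024/205 B=117504/26855 C=1076/205 D=528128/86715] → run B
t=18: vr[A=1024/205 B=159488/26855 C=1076/205 D=528128/86715] → run A
t=19: vr[A=256/41 B=159488/26855 C=1076/205 D=528128/86715] → run C
t=20: vr[A=256/41 B=159488/26855 C=1281/205 D=528128/86715] → run B
t=21: vr[A=256/41 B=201472/26855 C=1281/205 D=528128/86715] → run D
t=22: vr[A=256/41 B=201472/26855 C=1281/205 D=246016/28905] → run A
t=23: vr[A=1536/205 B=201472/26855 C=1281/205 D=246016/28905] → run C
t=24: vr[A=1536/205 B=201472/26855 C=1486/205 D=246016/28905] → run C
t=25: vr[A=1536/205 B=201472/26855 D=246016/28905] → run A
t=26: vr[B=201472/26855 D=246016/28905] → run B
t=27: vr[B=243456/26855 D=246016/28905] → run D
t=28: vr[B=243456/26855] → run B
t=29: vr[B=57088/5371] → run B
t=30: vr[B=327424/26855] → run B
t=31: (idle)
t=32: (idle)

context switches = 24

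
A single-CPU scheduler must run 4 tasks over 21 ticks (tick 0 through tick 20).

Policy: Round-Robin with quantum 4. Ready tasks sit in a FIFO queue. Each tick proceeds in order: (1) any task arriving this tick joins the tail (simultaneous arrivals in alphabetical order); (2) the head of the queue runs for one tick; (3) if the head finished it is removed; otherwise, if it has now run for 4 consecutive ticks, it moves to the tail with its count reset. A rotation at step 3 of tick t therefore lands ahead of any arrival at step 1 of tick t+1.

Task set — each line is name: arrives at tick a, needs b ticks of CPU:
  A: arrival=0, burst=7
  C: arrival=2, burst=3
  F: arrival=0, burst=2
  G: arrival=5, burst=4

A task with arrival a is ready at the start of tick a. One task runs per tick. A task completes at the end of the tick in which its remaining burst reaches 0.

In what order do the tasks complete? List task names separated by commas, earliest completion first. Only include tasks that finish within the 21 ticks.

completion order = F, C, A, G

t=0: queue=[A,F] q_used=0 → run A
t=1: queue=[A,F] q_used=1 → run A
t=2: queue=[A,F,C] q_used=2 → run A
t=3: queue=[A,F,C] q_used=3 → run A
t=4: queue=[F,C,A] q_used=0 → run F
t=5: queue=[F,C,A,G] q_used=1 → run F
t=6: queue=[C,A,G] q_used=0 → run C
t=7: queue=[C,A,G] q_used=1 → run C
t=8: queue=[C,A,G] q_used=2 → run C
t=9: queue=[A,G] q_used=0 → run A
t=10: queue=[A,G] q_used=1 → run A
t=11: queue=[A,G] q_used=2 → run A
t=12: queue=[G] q_used=0 → run G
t=13: queue=[G] q_used=1 → run G
t=14: queue=[G] q_used=2 → run G
t=15: queue=[G] q_used=3 → run G
t=16: (idle)
t=17: (idle)
t=18: (idle)
t=19: (idle)
t=20: (idle)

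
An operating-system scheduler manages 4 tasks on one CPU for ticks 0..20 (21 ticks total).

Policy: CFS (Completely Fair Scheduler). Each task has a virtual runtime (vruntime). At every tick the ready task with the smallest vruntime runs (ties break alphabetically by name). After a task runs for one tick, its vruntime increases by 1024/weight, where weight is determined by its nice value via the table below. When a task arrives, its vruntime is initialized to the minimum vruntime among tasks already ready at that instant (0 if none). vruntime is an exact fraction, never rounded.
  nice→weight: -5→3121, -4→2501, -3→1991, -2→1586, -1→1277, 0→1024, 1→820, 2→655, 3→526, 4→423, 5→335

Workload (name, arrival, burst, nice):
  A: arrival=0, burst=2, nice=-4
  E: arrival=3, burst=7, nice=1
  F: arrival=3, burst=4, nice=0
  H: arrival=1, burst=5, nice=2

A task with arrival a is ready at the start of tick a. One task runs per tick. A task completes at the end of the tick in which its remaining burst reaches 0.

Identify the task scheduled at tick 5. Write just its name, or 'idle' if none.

t=0: vr[A=0] → run A
t=1: vr[A=1024/2501 H=1024/2501] → run A
t=2: vr[H=1024/2501] → run H
t=3: vr[E=3231744/1638155 F=3231744/1638155 H=3231744/1638155] → run E
t=4: vr[E=1055488/327631 F=3231744/1638155 H=3231744/1638155] → run F
t=5: vr[E=1055488/327631 F=4869899/1638155 H=3231744/1638155] → run H
t=6: vr[E=1055488/327631 F=4869899/1638155 H=5792768/1638155] → run F
t=7: vr[E=1055488/327631 F=6508054/1638155 H=5792768/1638155] → run E
t=8: vr[E=7323136/1638155 F=6508054/1638155 H=5792768/1638155] → run H
t=9: vr[E=7323136/1638155 F=6508054/1638155 H=8353792/1638155] → run F
t=10: vr[E=7323136/1638155 F=8146209/1638155 H=8353792/1638155] → run E
t=11: vr[E=9368832/1638155 F=8146209/1638155 H=8353792/1638155] → run F
t=12: vr[E=9368832/1638155 H=8353792/1638155] → run H
t=13: vr[E=9368832/1638155 H=10914816/1638155] → run E
t=14: vr[E=11414528/1638155 H=10914816/1638155] → run H
t=15: vr[E=11414528/1638155] → run E
t=16: vr[E=13460224/1638155] → run E
t=17: vr[E=3101184/327631] → run E
t=18: (idle)
t=19: (idle)
t=20: (idle)

running at tick 5 = H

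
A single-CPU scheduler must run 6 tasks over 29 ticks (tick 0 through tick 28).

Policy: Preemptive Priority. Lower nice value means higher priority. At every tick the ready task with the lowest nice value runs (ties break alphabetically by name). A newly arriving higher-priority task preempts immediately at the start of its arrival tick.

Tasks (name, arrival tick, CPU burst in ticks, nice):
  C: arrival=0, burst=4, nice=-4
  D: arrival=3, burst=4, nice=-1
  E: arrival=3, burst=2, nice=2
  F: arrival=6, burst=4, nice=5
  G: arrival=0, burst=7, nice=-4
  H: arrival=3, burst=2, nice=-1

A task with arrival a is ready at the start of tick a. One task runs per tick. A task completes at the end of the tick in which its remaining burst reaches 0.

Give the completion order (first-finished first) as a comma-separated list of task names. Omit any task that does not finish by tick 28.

completion order = C, G, D, H, E, F

t=0: ready={C,G} → run C
t=1: ready={C,G} → run C
t=2: ready={C,G} → run C
t=3: ready={C,D,E,G,H} → run C
t=4: ready={D,E,G,H} → run G
t=5: ready={D,E,G,H} → run G
t=6: ready={D,E,F,G,H} → run G
t=7: ready={D,E,F,G,H} → run G
t=8: ready={D,E,F,G,H} → run G
t=9: ready={D,E,F,G,H} → run G
t=10: ready={D,E,F,G,H} → run G
t=11: ready={D,E,F,H} → run D
t=12: ready={D,E,F,H} → run D
t=13: ready={D,E,F,H} → run D
t=14: ready={D,E,F,H} → run D
t=15: ready={E,F,H} → run H
t=16: ready={E,F,H} → run H
t=17: ready={E,F} → run E
t=18: ready={E,F} → run E
t=19: ready={F} → run F
t=20: ready={F} → run F
t=21: ready={F} → run F
t=22: ready={F} → run F
t=23: (idle)
t=24: (idle)
t=25: (idle)
t=26: (idle)
t=27: (idle)
t=28: (idle)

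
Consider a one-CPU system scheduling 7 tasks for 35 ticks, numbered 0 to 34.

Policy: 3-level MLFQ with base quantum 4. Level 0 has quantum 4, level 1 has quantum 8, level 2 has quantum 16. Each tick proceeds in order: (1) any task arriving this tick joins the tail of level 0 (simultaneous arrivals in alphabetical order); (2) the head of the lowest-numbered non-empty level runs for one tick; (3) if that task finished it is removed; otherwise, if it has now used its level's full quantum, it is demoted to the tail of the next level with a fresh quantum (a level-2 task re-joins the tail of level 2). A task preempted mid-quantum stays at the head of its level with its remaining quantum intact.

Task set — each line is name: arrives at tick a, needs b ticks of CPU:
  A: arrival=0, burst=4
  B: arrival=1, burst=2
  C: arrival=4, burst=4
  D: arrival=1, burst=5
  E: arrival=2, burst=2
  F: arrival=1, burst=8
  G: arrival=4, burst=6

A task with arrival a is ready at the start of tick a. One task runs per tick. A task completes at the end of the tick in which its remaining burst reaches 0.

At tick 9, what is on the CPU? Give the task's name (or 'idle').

running at tick 9 = D

t=0: L0/L1/L2 = A/-/- → run A
t=1: L0/L1/L2 = ABDF/-/- → run A
t=2: L0/L1/L2 = ABDFE/-/- → run A
t=3: L0/L1/L2 = ABDFE/-/- → run A
t=4: L0/L1/L2 = BDFECG/-/- → run B
t=5: L0/L1/L2 = BDFECG/-/- → run B
t=6: L0/L1/L2 = DFECG/-/- → run D
t=7: L0/L1/L2 = DFECG/-/- → run D
t=8: L0/L1/L2 = DFECG/-/- → run D
t=9: L0/L1/L2 = DFECG/-/- → run D
t=10: L0/L1/L2 = FECG/D/- → run F
t=11: L0/L1/L2 = FECG/D/- → run F
t=12: L0/L1/L2 = FECG/D/- → run F
t=13: L0/L1/L2 = FECG/D/- → run F
t=14: L0/L1/L2 = ECG/DF/- → run E
t=15: L0/L1/L2 = ECG/DF/- → run E
t=16: L0/L1/L2 = CG/DF/- → run C
t=17: L0/L1/L2 = CG/DF/- → run C
t=18: L0/L1/L2 = CG/DF/- → run C
t=19: L0/L1/L2 = CG/DF/- → run C
t=20: L0/L1/L2 = G/DF/- → run G
t=21: L0/L1/L2 = G/DF/- → run G
t=22: L0/L1/L2 = G/DF/- → run G
t=23: L0/L1/L2 = G/DF/- → run G
t=24: L0/L1/L2 = -/DFG/- → run D
t=25: L0/L1/L2 = -/FG/- → run F
t=26: L0/L1/L2 = -/FG/- → run F
t=27: L0/L1/L2 = -/FG/- → run F
t=28: L0/L1/L2 = -/FG/- → run F
t=29: L0/L1/L2 = -/G/- → run G
t=30: L0/L1/L2 = -/G/- → run G
t=31: (idle)
t=32: (idle)
t=33: (idle)
t=34: (idle)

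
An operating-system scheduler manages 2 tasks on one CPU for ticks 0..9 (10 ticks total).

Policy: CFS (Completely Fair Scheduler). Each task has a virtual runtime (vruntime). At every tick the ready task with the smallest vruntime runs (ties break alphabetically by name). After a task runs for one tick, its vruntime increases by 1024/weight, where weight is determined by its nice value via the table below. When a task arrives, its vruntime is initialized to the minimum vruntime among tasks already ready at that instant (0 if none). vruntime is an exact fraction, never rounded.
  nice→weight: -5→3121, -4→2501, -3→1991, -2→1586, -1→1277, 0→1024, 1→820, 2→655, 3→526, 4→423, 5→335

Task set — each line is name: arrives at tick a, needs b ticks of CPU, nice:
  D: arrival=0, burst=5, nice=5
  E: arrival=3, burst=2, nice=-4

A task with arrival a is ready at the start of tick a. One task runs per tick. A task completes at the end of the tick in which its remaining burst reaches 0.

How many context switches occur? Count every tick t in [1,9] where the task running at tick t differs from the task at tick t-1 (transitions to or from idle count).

context switches = 3

t=0: vr[D=0] → run D
t=1: vr[D=1024/335] → run D
t=2: vr[D=2048/335] → run D
t=3: vr[D=3072/335 E=3072/335] → run D
t=4: vr[D=4096/335 E=3072/335] → run E
t=5: vr[D=4096/335 E=8026112/837835] → run E
t=6: vr[D=4096/335] → run D
t=7: (idle)
t=8: (idle)
t=9: (idle)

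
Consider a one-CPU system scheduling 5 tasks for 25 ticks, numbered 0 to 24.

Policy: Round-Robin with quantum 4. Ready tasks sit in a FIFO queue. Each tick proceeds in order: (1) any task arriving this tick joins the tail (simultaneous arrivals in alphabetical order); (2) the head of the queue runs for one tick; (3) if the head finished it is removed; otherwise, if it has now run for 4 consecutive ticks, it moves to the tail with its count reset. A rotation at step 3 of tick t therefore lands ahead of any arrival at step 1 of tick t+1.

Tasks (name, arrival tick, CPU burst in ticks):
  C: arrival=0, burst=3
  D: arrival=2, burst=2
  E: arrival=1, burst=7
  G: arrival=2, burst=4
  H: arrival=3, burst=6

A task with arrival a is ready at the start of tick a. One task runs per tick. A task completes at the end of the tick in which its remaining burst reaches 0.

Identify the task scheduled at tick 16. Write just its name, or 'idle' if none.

t=0: queue=[C] q_used=0 → run C
t=1: queue=[C,E] q_used=1 → run C
t=2: queue=[C,E,D,G] q_used=2 → run C
t=3: queue=[E,D,G,H] q_used=0 → run E
t=4: queue=[E,D,G,H] q_used=1 → run E
t=5: queue=[E,D,G,H] q_used=2 → run E
t=6: queue=[E,D,G,H] q_used=3 → run E
t=7: queue=[D,G,H,E] q_used=0 → run D
t=8: queue=[D,G,H,E] q_used=1 → run D
t=9: queue=[G,H,E] q_used=0 → run G
t=10: queue=[G,H,E] q_used=1 → run G
t=11: queue=[G,H,E] q_used=2 → run G
t=12: queue=[G,H,E] q_used=3 → run G
t=13: queue=[H,E] q_used=0 → run H
t=14: queue=[H,E] q_used=1 → run H
t=15: queue=[H,E] q_used=2 → run H
t=16: queue=[H,E] q_used=3 → run H
t=17: queue=[E,H] q_used=0 → run E
t=18: queue=[E,H] q_used=1 → run E
t=19: queue=[E,H] q_used=2 → run E
t=20: queue=[H] q_used=0 → run H
t=21: queue=[H] q_used=1 → run H
t=22: (idle)
t=23: (idle)
t=24: (idle)

running at tick 16 = H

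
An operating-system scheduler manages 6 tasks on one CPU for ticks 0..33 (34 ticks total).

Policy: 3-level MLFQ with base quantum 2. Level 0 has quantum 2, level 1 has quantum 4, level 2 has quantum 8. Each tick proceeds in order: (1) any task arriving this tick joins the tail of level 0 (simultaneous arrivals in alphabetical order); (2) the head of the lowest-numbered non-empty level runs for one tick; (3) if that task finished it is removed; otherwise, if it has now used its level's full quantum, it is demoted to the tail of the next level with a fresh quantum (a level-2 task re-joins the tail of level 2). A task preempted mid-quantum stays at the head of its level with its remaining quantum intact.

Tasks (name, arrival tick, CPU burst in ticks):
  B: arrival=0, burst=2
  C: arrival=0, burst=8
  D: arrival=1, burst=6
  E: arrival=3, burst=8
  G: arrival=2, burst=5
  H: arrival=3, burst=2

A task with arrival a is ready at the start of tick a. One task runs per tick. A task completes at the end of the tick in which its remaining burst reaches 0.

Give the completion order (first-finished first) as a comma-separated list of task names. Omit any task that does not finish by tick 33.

t=0: L0/L1/L2 = BC/-/- → run B
t=1: L0/L1/L2 = BCD/-/- → run B
t=2: L0/L1/L2 = CDG/-/- → run C
t=3: L0/L1/L2 = CDGEH/-/- → run C
t=4: L0/L1/L2 = DGEH/C/- → run D
t=5: L0/L1/L2 = DGEH/C/- → run D
t=6: L0/L1/L2 = GEH/CD/- → run G
t=7: L0/L1/L2 = GEH/CD/- → run G
t=8: L0/L1/L2 = EH/CDG/- → run E
t=9: L0/L1/L2 = EH/CDG/- → run E
t=10: L0/L1/L2 = H/CDGE/- → run H
t=11: L0/L1/L2 = H/CDGE/- → run H
t=12: L0/L1/L2 = -/CDGE/- → run C
t=13: L0/L1/L2 = -/CDGE/- → run C
t=14: L0/L1/L2 = -/CDGE/- → run C
t=15: L0/L1/L2 = -/CDGE/- → run C
t=16: L0/L1/L2 = -/DGE/C → run D
t=17: L0/L1/L2 = -/DGE/C → run D
t=18: L0/L1/L2 = -/DGE/C → run D
t=19: L0/L1/L2 = -/DGE/C → run D
t=20: L0/L1/L2 = -/GE/C → run G
t=21: L0/L1/L2 = -/GE/C → run G
t=22: L0/L1/L2 = -/GE/C → run G
t=23: L0/L1/L2 = -/E/C → run E
t=24: L0/L1/L2 = -/E/C → run E
t=25: L0/L1/L2 = -/E/C → run E
t=26: L0/L1/L2 = -/E/C → run E
t=27: L0/L1/L2 = -/-/CE → run C
t=28: L0/L1/L2 = -/-/CE → run C
t=29: L0/L1/L2 = -/-/E → run E
t=30: L0/L1/L2 = -/-/E → run E
t=31: (idle)
t=32: (idle)
t=33: (idle)

completion order = B, H, D, G, C, E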